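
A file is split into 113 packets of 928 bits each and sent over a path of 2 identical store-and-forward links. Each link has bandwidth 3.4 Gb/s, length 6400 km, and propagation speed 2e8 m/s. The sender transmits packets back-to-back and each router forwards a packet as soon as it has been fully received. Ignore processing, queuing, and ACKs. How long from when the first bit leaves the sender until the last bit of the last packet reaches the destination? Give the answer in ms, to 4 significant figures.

64.03 ms

Per-hop transmission t_tx = L/R = 928/3400000000 = 0.000272941 ms.
Per-hop propagation t_prop = 6400000/200000000 = 32 ms.
Pipeline fill: first packet needs 2·t_tx to clear all hops; remaining 112 packets each add one t_tx.
Total = (2+113-1)·t_tx + 2·t_prop = 114·0.000272941 + 2·32 = 64.03 ms.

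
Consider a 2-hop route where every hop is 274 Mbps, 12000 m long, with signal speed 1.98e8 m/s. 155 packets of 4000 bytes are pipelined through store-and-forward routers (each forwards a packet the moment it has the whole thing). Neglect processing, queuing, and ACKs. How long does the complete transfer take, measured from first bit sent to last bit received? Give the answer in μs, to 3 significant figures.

18300 μs

Per-hop transmission t_tx = L/R = 32000/274000000 = 116.788 μs.
Per-hop propagation t_prop = 12000/198000000 = 60.6061 μs.
Pipeline fill: first packet needs 2·t_tx to clear all hops; remaining 154 packets each add one t_tx.
Total = (2+155-1)·t_tx + 2·t_prop = 156·116.788 + 2·60.6061 = 18300 μs.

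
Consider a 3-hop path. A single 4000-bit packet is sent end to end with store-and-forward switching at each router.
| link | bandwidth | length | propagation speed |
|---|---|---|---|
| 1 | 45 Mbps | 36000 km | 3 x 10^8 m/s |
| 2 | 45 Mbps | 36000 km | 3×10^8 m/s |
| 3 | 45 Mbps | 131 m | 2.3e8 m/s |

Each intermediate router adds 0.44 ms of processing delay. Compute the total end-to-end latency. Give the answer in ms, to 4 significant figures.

Transmission delay per hop = L/R = 4000/45000000 = 0.0888889 ms; 3 hops → 0.266667 ms.
Propagation delays (d/s per hop): 120, 120, 0.000569565 ms; sum = 240.001 ms.
Processing at 2 router(s): 2 × 0.44 ms = 0.88 ms.
End-to-end = 241.1 ms.

241.1 ms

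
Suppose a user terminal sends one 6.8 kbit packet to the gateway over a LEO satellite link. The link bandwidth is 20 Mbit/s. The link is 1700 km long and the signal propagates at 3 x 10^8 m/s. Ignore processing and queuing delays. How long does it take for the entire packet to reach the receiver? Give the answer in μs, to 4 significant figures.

L = 6800 bits.
Transmission delay = L/R = 6800 / 20000000 = 340 μs.
Propagation delay = d/s = 1700000 m / 300000000 m/s = 5666.67 μs.
Total = 6007 μs.

6007 μs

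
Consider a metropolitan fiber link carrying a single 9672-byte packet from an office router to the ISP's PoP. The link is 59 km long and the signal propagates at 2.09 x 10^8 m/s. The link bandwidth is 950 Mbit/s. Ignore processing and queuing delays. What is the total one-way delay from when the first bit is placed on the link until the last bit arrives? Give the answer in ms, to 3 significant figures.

L = 9672 × 8 = 77376 bits.
Transmission delay = L/R = 77376 / 950000000 = 0.0814484 ms.
Propagation delay = d/s = 59000 m / 209000000 m/s = 0.282297 ms.
Total = 0.364 ms.

0.364 ms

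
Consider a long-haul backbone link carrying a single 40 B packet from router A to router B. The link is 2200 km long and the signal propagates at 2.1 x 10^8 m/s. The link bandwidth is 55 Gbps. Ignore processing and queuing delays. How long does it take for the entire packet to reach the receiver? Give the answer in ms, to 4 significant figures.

L = 40 × 8 = 320 bits.
Transmission delay = L/R = 320 / 55000000000 = 5.81818e-06 ms.
Propagation delay = d/s = 2200000 m / 210000000 m/s = 10.4762 ms.
Total = 10.48 ms.

10.48 ms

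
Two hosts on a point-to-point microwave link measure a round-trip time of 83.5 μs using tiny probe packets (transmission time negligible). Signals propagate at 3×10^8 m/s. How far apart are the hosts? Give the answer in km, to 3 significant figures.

12.5 km

One-way propagation = RTT/2 = 41.75 μs.
d = s × t = 300000000 × 4.175e-05 = 12.5 km.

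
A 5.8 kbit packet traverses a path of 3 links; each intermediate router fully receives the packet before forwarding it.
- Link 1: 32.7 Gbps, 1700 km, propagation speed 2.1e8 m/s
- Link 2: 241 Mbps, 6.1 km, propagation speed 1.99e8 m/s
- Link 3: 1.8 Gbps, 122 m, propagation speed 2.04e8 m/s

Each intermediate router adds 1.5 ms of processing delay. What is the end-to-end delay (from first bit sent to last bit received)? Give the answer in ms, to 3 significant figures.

L = 5800 bits.
Transmission delays (L/R per hop): 0.00017737, 0.0240664, 0.00322222 ms; sum = 0.027466 ms.
Propagation delays (d/s per hop): 8.09524, 0.0306533, 0.000598039 ms; sum = 8.12649 ms.
Processing at 2 router(s): 2 × 1.5 ms = 3 ms.
End-to-end = 11.2 ms.

11.2 ms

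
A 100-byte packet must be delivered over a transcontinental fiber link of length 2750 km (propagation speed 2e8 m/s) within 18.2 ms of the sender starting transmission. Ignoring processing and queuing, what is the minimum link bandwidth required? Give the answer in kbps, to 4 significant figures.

179.8 kbps

L = 800 bits.
Propagation delay = 2750000 / 200000000 = 13.75 ms.
Transmission budget = 18.2 − 13.75 = 4.45 ms.
R ≥ L / t_tx = 800 bits / 0.00445 s = 179.8 kbps.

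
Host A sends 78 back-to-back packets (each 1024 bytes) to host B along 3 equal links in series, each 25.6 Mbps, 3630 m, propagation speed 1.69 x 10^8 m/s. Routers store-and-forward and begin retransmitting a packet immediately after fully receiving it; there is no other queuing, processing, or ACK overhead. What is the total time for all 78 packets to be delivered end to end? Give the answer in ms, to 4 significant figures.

25.66 ms

Per-hop transmission t_tx = L/R = 8192/25600000 = 0.32 ms.
Per-hop propagation t_prop = 3630/169000000 = 0.0214793 ms.
Pipeline fill: first packet needs 3·t_tx to clear all hops; remaining 77 packets each add one t_tx.
Total = (3+78-1)·t_tx + 3·t_prop = 80·0.32 + 3·0.0214793 = 25.66 ms.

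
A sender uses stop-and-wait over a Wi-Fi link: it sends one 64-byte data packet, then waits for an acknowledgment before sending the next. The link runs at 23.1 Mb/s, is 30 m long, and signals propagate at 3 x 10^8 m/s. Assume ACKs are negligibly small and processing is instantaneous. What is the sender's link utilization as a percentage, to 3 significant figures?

t_tx = L/R = 512/23100000 = 2.21645e-05 s.
t_prop = 30/300000000 = 1e-07 s; RTT = 2e-07 s.
Cycle = t_tx + RTT = 2.23645e-05 s.
Utilization = t_tx / cycle = 2.21645e-05/2.23645e-05 = 99.1 %.

99.1 %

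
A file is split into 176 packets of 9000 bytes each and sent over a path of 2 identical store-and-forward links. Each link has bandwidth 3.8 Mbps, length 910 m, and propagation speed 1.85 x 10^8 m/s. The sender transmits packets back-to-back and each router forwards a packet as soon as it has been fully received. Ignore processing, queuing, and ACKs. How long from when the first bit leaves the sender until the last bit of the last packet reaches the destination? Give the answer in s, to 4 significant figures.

Per-hop transmission t_tx = L/R = 72000/3800000 = 0.0189474 s.
Per-hop propagation t_prop = 910/185000000 = 4.91892e-06 s.
Pipeline fill: first packet needs 2·t_tx to clear all hops; remaining 175 packets each add one t_tx.
Total = (2+176-1)·t_tx + 2·t_prop = 177·0.0189474 + 2·4.91892e-06 = 3.354 s.

3.354 s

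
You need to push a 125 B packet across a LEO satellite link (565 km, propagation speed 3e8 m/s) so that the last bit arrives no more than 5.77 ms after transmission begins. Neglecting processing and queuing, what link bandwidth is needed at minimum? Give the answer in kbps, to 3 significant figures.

257 kbps

L = 1000 bits.
Propagation delay = 565000 / 300000000 = 1.88333 ms.
Transmission budget = 5.77 − 1.88333 = 3.88667 ms.
R ≥ L / t_tx = 1000 bits / 0.00388667 s = 257 kbps.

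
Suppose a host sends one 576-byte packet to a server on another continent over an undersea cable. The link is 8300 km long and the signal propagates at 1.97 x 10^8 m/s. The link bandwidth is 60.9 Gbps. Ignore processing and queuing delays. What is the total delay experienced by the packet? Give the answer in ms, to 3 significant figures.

42.1 ms

L = 576 × 8 = 4608 bits.
Transmission delay = L/R = 4608 / 60900000000 = 7.5665e-05 ms.
Propagation delay = d/s = 8300000 m / 197000000 m/s = 42.132 ms.
Total = 42.1 ms.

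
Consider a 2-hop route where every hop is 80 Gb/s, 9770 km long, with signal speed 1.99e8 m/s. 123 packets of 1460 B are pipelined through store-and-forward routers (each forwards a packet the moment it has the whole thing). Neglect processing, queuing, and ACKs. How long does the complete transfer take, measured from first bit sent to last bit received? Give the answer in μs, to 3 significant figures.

98200 μs

Per-hop transmission t_tx = L/R = 11680/80000000000 = 0.146 μs.
Per-hop propagation t_prop = 9770000/199000000 = 49095.5 μs.
Pipeline fill: first packet needs 2·t_tx to clear all hops; remaining 122 packets each add one t_tx.
Total = (2+123-1)·t_tx + 2·t_prop = 124·0.146 + 2·49095.5 = 98200 μs.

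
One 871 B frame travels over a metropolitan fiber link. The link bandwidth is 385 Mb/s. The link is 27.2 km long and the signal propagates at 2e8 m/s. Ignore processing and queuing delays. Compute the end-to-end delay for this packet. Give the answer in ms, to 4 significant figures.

0.1541 ms

L = 871 × 8 = 6968 bits.
Transmission delay = L/R = 6968 / 385000000 = 0.0180987 ms.
Propagation delay = d/s = 27200 m / 200000000 m/s = 0.136 ms.
Total = 0.1541 ms.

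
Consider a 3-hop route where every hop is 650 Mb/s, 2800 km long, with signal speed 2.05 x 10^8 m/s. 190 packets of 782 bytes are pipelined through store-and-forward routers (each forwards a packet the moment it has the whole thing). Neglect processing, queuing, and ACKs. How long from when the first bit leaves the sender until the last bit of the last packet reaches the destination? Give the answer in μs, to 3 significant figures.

42800 μs

Per-hop transmission t_tx = L/R = 6256/650000000 = 9.62462 μs.
Per-hop propagation t_prop = 2800000/2.05e+08 = 13658.5 μs.
Pipeline fill: first packet needs 3·t_tx to clear all hops; remaining 189 packets each add one t_tx.
Total = (3+190-1)·t_tx + 3·t_prop = 192·9.62462 + 3·13658.5 = 42800 μs.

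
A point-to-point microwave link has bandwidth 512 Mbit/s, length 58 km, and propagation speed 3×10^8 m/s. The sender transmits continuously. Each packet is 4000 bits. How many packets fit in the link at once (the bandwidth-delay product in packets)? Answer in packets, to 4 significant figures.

Propagation delay = 58000 / 300000000 = 0.000193333 s.
BDP = R × t_prop = 512000000 × 0.000193333 = 98986.7 bits.
In packets of 4000 bits: 24.75 packets.

24.75 packets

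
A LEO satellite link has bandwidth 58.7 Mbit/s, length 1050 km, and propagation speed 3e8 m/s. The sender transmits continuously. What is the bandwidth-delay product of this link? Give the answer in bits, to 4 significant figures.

205500 bits

Propagation delay = 1050000 / 300000000 = 0.0035 s.
BDP = R × t_prop = 58700000 × 0.0035 = 205450 bits.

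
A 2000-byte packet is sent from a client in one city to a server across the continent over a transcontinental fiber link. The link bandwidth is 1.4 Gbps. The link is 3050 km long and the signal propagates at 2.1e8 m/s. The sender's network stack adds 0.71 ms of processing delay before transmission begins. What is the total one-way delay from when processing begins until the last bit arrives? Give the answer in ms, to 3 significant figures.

L = 2000 × 8 = 16000 bits.
Transmission delay = L/R = 16000 / 1400000000 = 0.0114286 ms.
Propagation delay = d/s = 3050000 m / 210000000 m/s = 14.5238 ms.
Plus processing delay 0.71 ms = 0.71 ms.
Total = 15.2 ms.

15.2 ms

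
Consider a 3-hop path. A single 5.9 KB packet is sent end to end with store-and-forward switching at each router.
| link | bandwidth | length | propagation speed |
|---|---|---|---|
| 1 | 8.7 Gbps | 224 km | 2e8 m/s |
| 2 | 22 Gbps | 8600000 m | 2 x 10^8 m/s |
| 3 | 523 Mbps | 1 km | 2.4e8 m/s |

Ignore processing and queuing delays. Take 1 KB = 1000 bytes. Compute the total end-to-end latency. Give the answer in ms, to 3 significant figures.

L = 47200 bits.
Transmission delays (L/R per hop): 0.00542529, 0.00214545, 0.0902486 ms; sum = 0.0978193 ms.
Propagation delays (d/s per hop): 1.12, 43, 0.00416667 ms; sum = 44.1242 ms.
End-to-end = 44.2 ms.

44.2 ms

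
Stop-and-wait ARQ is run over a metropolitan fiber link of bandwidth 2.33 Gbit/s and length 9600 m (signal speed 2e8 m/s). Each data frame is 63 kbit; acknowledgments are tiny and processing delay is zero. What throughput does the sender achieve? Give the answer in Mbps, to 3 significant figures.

512 Mbps

t_tx = L/R = 63000/2330000000 = 2.70386e-05 s.
t_prop = 9600/200000000 = 4.8e-05 s; RTT = 9.6e-05 s.
Cycle = t_tx + RTT = 0.000123039 s.
Throughput = L / cycle = 63000 / 0.000123039 = 512 Mbps.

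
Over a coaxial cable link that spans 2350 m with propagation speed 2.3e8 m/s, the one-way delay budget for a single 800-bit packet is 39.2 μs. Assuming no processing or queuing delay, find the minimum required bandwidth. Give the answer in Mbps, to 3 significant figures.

27.6 Mbps

Propagation delay = 2350 / 2.3e+08 = 10.2174 μs.
Transmission budget = 39.2 − 10.2174 = 28.9826 μs.
R ≥ L / t_tx = 800 bits / 2.89826e-05 s = 27.6 Mbps.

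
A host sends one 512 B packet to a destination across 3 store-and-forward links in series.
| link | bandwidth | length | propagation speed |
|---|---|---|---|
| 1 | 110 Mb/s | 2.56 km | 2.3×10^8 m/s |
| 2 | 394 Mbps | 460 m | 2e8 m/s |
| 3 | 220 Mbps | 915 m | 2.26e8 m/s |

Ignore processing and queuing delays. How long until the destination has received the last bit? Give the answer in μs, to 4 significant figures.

L = 512 × 8 = 4096 bits.
Transmission delays (L/R per hop): 37.2364, 10.3959, 18.6182 μs; sum = 66.2505 μs.
Propagation delays (d/s per hop): 11.1304, 2.3, 4.04867 μs; sum = 17.4791 μs.
End-to-end = 83.73 μs.

83.73 μs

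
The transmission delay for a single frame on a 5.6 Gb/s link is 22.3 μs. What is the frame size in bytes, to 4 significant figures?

15610 bytes

L = R × t_tx = 5600000000 b/s × 2.23e-05 s = 124880 bits.
In bytes: 124880 / 8 = 15610 bytes.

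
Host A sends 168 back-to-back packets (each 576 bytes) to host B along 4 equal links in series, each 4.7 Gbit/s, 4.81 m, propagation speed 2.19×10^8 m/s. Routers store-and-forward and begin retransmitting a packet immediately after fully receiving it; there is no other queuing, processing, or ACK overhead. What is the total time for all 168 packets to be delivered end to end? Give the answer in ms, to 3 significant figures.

0.168 ms

Per-hop transmission t_tx = L/R = 4608/4700000000 = 0.000980426 ms.
Per-hop propagation t_prop = 4.81/219000000 = 2.19635e-05 ms.
Pipeline fill: first packet needs 4·t_tx to clear all hops; remaining 167 packets each add one t_tx.
Total = (4+168-1)·t_tx + 4·t_prop = 171·0.000980426 + 4·2.19635e-05 = 0.168 ms.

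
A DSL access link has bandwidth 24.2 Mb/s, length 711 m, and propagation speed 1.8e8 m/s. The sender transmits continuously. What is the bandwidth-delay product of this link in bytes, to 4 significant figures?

Propagation delay = 711 / 180000000 = 3.95e-06 s.
BDP = R × t_prop = 24200000 × 3.95e-06 = 95.59 bits.
In bytes: 95.59/8 = 11.95 bytes.

11.95 bytes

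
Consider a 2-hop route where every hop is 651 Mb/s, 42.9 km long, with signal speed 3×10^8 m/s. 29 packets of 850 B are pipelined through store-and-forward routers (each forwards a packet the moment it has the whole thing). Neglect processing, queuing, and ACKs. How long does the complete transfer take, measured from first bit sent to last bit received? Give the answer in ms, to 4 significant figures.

Per-hop transmission t_tx = L/R = 6800/651000000 = 0.0104455 ms.
Per-hop propagation t_prop = 42900/300000000 = 0.143 ms.
Pipeline fill: first packet needs 2·t_tx to clear all hops; remaining 28 packets each add one t_tx.
Total = (2+29-1)·t_tx + 2·t_prop = 30·0.0104455 + 2·0.143 = 0.5994 ms.

0.5994 ms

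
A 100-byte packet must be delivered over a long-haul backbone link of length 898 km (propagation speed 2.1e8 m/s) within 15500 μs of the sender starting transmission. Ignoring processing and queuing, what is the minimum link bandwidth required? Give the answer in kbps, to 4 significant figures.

L = 800 bits.
Propagation delay = 898000 / 210000000 = 4276.19 μs.
Transmission budget = 15500 − 4276.19 = 11223.8 μs.
R ≥ L / t_tx = 800 bits / 0.0112238 s = 71.28 kbps.

71.28 kbps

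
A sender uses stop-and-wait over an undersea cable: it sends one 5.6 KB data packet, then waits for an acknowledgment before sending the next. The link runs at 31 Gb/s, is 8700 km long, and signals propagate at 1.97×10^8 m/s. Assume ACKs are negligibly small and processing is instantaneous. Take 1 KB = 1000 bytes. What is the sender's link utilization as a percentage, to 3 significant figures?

0.00164 %

t_tx = L/R = 44800/31000000000 = 1.44516e-06 s.
t_prop = 8700000/197000000 = 0.0441624 s; RTT = 0.0883249 s.
Cycle = t_tx + RTT = 0.0883263 s.
Utilization = t_tx / cycle = 1.44516e-06/0.0883263 = 0.00164 %.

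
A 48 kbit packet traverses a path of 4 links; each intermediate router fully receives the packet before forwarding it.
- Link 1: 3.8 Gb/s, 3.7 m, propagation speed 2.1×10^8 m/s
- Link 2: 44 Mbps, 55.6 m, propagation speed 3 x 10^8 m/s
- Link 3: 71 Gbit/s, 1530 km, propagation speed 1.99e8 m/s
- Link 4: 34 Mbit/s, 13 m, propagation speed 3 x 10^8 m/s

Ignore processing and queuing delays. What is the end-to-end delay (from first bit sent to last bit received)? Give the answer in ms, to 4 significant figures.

10.20 ms

L = 48000 bits.
Transmission delays (L/R per hop): 0.0126316, 1.09091, 0.000676056, 1.41176 ms; sum = 2.51598 ms.
Propagation delays (d/s per hop): 1.7619e-05, 0.000185333, 7.68844, 4.33333e-05 ms; sum = 7.68869 ms.
End-to-end = 10.20 ms.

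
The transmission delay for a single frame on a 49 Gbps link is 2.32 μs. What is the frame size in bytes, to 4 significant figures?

14210 bytes

L = R × t_tx = 49000000000 b/s × 2.32e-06 s = 113680 bits.
In bytes: 113680 / 8 = 14210 bytes.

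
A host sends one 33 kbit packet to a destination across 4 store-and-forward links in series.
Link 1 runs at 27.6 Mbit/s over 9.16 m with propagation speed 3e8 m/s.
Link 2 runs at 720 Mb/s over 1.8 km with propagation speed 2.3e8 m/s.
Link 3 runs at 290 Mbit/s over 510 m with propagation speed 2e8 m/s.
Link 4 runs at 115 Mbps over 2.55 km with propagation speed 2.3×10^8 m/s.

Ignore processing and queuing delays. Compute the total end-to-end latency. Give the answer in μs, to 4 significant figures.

L = 33000 bits.
Transmission delays (L/R per hop): 1195.65, 45.8333, 113.793, 286.957 μs; sum = 1642.24 μs.
Propagation delays (d/s per hop): 0.0305333, 7.82609, 2.55, 11.087 μs; sum = 21.4936 μs.
End-to-end = 1664 μs.

1664 μs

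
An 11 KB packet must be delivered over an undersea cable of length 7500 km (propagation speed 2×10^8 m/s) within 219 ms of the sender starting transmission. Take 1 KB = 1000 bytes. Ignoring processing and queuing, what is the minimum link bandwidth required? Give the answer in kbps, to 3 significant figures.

485 kbps

L = 88000 bits.
Propagation delay = 7500000 / 200000000 = 37.5 ms.
Transmission budget = 219 − 37.5 = 181.5 ms.
R ≥ L / t_tx = 88000 bits / 0.1815 s = 485 kbps.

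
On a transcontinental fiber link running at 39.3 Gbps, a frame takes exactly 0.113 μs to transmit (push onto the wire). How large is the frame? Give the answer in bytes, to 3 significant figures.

555 bytes

L = R × t_tx = 39300000000 b/s × 1.13e-07 s = 4440.9 bits.
In bytes: 4440.9 / 8 = 555 bytes.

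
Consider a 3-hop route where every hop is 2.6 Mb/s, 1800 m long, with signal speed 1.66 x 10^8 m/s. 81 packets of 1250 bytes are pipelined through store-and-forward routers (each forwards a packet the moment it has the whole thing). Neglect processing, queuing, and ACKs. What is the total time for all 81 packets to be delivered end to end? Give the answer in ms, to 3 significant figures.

319 ms

Per-hop transmission t_tx = L/R = 10000/2600000 = 3.84615 ms.
Per-hop propagation t_prop = 1800/166000000 = 0.0108434 ms.
Pipeline fill: first packet needs 3·t_tx to clear all hops; remaining 80 packets each add one t_tx.
Total = (3+81-1)·t_tx + 3·t_prop = 83·3.84615 + 3·0.0108434 = 319 ms.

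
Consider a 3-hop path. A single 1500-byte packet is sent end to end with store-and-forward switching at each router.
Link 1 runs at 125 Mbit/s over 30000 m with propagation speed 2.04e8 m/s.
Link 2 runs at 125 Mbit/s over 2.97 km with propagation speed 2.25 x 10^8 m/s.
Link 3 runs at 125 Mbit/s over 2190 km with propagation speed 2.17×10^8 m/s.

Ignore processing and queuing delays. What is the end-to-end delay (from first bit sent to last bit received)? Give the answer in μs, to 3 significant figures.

L = 1500 × 8 = 12000 bits.
Transmission delay per hop = L/R = 12000/125000000 = 96 μs; 3 hops → 288 μs.
Propagation delays (d/s per hop): 147.059, 13.2, 10092.2 μs; sum = 10252.4 μs.
End-to-end = 10500 μs.

10500 μs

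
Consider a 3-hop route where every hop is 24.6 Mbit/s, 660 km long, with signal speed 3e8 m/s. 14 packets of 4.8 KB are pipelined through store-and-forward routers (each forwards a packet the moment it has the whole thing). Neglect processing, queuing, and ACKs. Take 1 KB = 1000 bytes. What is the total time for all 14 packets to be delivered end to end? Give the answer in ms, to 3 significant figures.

31.6 ms

Per-hop transmission t_tx = L/R = 38400/24600000 = 1.56098 ms.
Per-hop propagation t_prop = 660000/300000000 = 2.2 ms.
Pipeline fill: first packet needs 3·t_tx to clear all hops; remaining 13 packets each add one t_tx.
Total = (3+14-1)·t_tx + 3·t_prop = 16·1.56098 + 3·2.2 = 31.6 ms.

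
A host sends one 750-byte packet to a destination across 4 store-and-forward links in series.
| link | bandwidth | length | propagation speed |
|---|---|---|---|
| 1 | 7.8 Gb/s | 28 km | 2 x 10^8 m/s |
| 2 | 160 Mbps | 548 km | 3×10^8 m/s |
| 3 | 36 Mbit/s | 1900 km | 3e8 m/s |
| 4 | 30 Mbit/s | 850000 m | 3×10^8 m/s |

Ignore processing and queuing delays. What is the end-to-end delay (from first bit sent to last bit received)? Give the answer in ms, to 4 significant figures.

11.54 ms

L = 750 × 8 = 6000 bits.
Transmission delays (L/R per hop): 0.000769231, 0.0375, 0.166667, 0.2 ms; sum = 0.404936 ms.
Propagation delays (d/s per hop): 0.14, 1.82667, 6.33333, 2.83333 ms; sum = 11.1333 ms.
End-to-end = 11.54 ms.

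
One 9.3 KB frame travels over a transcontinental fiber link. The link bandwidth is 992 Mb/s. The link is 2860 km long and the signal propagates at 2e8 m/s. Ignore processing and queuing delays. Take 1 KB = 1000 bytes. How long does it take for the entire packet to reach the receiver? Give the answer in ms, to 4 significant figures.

L = 74400 bits.
Transmission delay = L/R = 74400 / 992000000 = 0.075 ms.
Propagation delay = d/s = 2860000 m / 200000000 m/s = 14.3 ms.
Total = 14.38 ms.

14.38 ms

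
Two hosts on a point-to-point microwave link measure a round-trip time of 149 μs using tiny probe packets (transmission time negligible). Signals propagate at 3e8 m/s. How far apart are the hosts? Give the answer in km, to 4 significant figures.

One-way propagation = RTT/2 = 74.5 μs.
d = s × t = 300000000 × 7.45e-05 = 22.35 km.

22.35 km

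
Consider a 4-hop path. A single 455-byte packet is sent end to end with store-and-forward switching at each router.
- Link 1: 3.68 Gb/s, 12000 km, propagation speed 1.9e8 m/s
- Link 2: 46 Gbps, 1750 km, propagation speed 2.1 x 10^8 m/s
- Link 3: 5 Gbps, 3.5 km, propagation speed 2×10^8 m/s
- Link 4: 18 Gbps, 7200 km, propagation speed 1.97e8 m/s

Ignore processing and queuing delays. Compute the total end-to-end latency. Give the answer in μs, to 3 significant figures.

108000 μs

L = 455 × 8 = 3640 bits.
Transmission delays (L/R per hop): 0.98913, 0.0791304, 0.728, 0.202222 μs; sum = 1.99848 μs.
Propagation delays (d/s per hop): 63157.9, 8333.33, 17.5, 36548.2 μs; sum = 108057 μs.
End-to-end = 108000 μs.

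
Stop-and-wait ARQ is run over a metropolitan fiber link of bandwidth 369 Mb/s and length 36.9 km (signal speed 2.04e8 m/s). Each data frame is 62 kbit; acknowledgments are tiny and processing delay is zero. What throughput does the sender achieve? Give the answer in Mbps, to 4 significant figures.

t_tx = L/R = 62000/369000000 = 0.000168022 s.
t_prop = 36900/204000000 = 0.000180882 s; RTT = 0.000361765 s.
Cycle = t_tx + RTT = 0.000529786 s.
Throughput = L / cycle = 62000 / 0.000529786 = 117.0 Mbps.

117.0 Mbps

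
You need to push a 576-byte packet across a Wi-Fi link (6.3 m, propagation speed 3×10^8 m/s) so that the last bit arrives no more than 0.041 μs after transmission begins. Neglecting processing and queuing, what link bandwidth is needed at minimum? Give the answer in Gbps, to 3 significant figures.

230 Gbps

L = 4608 bits.
Propagation delay = 6.3 / 300000000 = 0.021 μs.
Transmission budget = 0.041 − 0.021 = 0.02 μs.
R ≥ L / t_tx = 4608 bits / 2e-08 s = 230 Gbps.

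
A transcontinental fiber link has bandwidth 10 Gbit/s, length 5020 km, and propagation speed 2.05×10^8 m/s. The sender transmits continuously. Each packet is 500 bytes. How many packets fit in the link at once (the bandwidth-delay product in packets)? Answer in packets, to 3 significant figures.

61200 packets

Propagation delay = 5020000 / 2.05e+08 = 0.0244878 s.
BDP = R × t_prop = 10000000000 × 0.0244878 = 244878000 bits.
In packets of 4000 bits: 61200 packets.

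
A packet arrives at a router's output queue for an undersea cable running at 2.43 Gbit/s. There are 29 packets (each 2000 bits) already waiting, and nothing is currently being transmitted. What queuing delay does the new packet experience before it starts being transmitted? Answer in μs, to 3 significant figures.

Each queued packet: L/R = 2000/2430000000 = 0.823045 μs.
29 queued → 23.8683 μs.
Queuing delay = 23.9 μs.

23.9 μs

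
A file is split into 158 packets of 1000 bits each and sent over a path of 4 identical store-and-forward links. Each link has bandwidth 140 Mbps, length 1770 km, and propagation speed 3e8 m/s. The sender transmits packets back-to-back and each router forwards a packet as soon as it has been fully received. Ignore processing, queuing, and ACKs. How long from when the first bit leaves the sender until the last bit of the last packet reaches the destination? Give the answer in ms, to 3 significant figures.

24.8 ms

Per-hop transmission t_tx = L/R = 1000/140000000 = 0.00714286 ms.
Per-hop propagation t_prop = 1770000/300000000 = 5.9 ms.
Pipeline fill: first packet needs 4·t_tx to clear all hops; remaining 157 packets each add one t_tx.
Total = (4+158-1)·t_tx + 4·t_prop = 161·0.00714286 + 4·5.9 = 24.8 ms.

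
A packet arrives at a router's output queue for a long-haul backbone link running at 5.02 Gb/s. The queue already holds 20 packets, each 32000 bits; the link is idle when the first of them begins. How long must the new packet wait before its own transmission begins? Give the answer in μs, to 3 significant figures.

Each queued packet: L/R = 32000/5020000000 = 6.3745 μs.
20 queued → 127.49 μs.
Queuing delay = 127 μs.

127 μs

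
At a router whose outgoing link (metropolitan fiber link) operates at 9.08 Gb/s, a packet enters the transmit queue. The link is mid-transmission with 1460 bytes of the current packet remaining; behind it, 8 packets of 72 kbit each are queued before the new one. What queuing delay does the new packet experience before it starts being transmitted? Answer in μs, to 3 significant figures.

64.7 μs

Each queued packet: L/R = 72000/9080000000 = 7.92952 μs.
8 queued → 63.4361 μs.
Plus remaining 11680 bits of current packet: 1.28634 μs.
Queuing delay = 64.7 μs.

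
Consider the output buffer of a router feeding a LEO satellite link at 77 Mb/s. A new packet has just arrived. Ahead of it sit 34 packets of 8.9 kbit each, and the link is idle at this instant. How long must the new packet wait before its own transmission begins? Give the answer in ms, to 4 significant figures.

3.930 ms

Each queued packet: L/R = 8900/77000000 = 0.115584 ms.
34 queued → 3.92987 ms.
Queuing delay = 3.930 ms.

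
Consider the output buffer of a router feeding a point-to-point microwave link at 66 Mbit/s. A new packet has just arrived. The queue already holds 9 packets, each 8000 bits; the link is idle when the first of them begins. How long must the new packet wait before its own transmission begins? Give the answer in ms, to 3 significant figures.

Each queued packet: L/R = 8000/66000000 = 0.121212 ms.
9 queued → 1.09091 ms.
Queuing delay = 1.09 ms.

1.09 ms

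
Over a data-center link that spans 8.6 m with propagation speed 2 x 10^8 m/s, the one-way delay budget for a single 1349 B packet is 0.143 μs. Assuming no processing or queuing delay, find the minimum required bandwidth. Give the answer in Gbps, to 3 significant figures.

108 Gbps

L = 10792 bits.
Propagation delay = 8.6 / 200000000 = 0.043 μs.
Transmission budget = 0.143 − 0.043 = 0.1 μs.
R ≥ L / t_tx = 10792 bits / 1e-07 s = 108 Gbps.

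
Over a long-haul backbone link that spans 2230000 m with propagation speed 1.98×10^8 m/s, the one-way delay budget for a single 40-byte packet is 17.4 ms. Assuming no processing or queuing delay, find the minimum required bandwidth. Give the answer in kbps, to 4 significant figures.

L = 320 bits.
Propagation delay = 2230000 / 198000000 = 11.2626 ms.
Transmission budget = 17.4 − 11.2626 = 6.13737 ms.
R ≥ L / t_tx = 320 bits / 0.00613737 s = 52.14 kbps.

52.14 kbps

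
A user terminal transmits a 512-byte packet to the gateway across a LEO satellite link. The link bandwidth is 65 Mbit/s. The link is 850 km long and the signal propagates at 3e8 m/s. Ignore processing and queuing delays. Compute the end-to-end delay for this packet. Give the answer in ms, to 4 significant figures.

L = 512 × 8 = 4096 bits.
Transmission delay = L/R = 4096 / 65000000 = 0.0630154 ms.
Propagation delay = d/s = 850000 m / 300000000 m/s = 2.83333 ms.
Total = 2.896 ms.

2.896 ms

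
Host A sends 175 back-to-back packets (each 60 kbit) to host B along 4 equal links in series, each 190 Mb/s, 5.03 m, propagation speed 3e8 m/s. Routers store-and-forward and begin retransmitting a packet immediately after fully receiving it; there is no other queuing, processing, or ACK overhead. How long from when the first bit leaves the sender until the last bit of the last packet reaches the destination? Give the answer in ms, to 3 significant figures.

Per-hop transmission t_tx = L/R = 60000/190000000 = 0.315789 ms.
Per-hop propagation t_prop = 5.03/300000000 = 1.67667e-05 ms.
Pipeline fill: first packet needs 4·t_tx to clear all hops; remaining 174 packets each add one t_tx.
Total = (4+175-1)·t_tx + 4·t_prop = 178·0.315789 + 4·1.67667e-05 = 56.2 ms.

56.2 ms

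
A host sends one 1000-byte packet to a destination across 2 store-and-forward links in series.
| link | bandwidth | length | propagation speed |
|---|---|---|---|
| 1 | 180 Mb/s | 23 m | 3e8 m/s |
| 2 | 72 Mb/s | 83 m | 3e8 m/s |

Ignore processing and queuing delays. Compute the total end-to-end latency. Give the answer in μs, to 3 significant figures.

L = 1000 × 8 = 8000 bits.
Transmission delays (L/R per hop): 44.4444, 111.111 μs; sum = 155.556 μs.
Propagation delays (d/s per hop): 0.0766667, 0.276667 μs; sum = 0.353333 μs.
End-to-end = 156 μs.

156 μs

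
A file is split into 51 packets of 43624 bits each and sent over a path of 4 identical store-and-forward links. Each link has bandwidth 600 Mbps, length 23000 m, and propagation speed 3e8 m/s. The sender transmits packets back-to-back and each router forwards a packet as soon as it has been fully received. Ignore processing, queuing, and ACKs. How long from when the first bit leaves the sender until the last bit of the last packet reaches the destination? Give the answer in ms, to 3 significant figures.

Per-hop transmission t_tx = L/R = 43624/600000000 = 0.0727067 ms.
Per-hop propagation t_prop = 23000/300000000 = 0.0766667 ms.
Pipeline fill: first packet needs 4·t_tx to clear all hops; remaining 50 packets each add one t_tx.
Total = (4+51-1)·t_tx + 4·t_prop = 54·0.0727067 + 4·0.0766667 = 4.23 ms.

4.23 ms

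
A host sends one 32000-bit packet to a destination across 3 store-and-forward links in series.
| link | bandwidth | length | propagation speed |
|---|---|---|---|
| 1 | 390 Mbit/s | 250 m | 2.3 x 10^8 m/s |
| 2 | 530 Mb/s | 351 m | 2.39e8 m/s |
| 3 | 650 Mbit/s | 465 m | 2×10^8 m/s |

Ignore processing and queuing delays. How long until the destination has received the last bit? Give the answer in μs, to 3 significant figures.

Transmission delays (L/R per hop): 82.0513, 60.3774, 49.2308 μs; sum = 191.659 μs.
Propagation delays (d/s per hop): 1.08696, 1.46862, 2.325 μs; sum = 4.88058 μs.
End-to-end = 197 μs.

197 μs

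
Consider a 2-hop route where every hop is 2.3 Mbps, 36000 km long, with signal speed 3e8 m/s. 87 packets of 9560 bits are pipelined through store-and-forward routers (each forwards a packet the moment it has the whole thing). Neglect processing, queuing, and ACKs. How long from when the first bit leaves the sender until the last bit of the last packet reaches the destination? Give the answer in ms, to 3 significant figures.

Per-hop transmission t_tx = L/R = 9560/2300000 = 4.15652 ms.
Per-hop propagation t_prop = 36000000/300000000 = 120 ms.
Pipeline fill: first packet needs 2·t_tx to clear all hops; remaining 86 packets each add one t_tx.
Total = (2+87-1)·t_tx + 2·t_prop = 88·4.15652 + 2·120 = 606 ms.

606 ms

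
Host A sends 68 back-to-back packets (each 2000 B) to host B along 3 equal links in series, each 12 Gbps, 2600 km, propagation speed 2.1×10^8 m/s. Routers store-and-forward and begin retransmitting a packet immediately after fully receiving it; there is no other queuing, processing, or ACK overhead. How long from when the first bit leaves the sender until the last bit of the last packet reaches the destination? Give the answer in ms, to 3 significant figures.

Per-hop transmission t_tx = L/R = 16000/12000000000 = 0.00133333 ms.
Per-hop propagation t_prop = 2600000/210000000 = 12.381 ms.
Pipeline fill: first packet needs 3·t_tx to clear all hops; remaining 67 packets each add one t_tx.
Total = (3+68-1)·t_tx + 3·t_prop = 70·0.00133333 + 3·12.381 = 37.2 ms.

37.2 ms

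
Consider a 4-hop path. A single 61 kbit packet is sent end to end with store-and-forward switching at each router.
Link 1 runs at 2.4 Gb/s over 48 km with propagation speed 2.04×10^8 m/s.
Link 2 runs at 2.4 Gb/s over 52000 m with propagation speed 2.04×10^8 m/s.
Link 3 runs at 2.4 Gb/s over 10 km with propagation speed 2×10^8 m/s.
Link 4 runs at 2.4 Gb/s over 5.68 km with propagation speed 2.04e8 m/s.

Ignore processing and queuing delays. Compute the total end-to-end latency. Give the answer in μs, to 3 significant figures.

L = 61000 bits.
Transmission delay per hop = L/R = 61000/2400000000 = 25.4167 μs; 4 hops → 101.667 μs.
Propagation delays (d/s per hop): 235.294, 254.902, 50, 27.8431 μs; sum = 568.039 μs.
End-to-end = 670 μs.

670 μs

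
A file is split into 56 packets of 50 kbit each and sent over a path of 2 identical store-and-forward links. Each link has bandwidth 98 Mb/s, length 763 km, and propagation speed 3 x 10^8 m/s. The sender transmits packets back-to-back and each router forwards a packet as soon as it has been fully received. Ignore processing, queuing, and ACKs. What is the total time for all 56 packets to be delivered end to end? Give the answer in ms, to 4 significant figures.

34.17 ms

Per-hop transmission t_tx = L/R = 50000/98000000 = 0.510204 ms.
Per-hop propagation t_prop = 763000/300000000 = 2.54333 ms.
Pipeline fill: first packet needs 2·t_tx to clear all hops; remaining 55 packets each add one t_tx.
Total = (2+56-1)·t_tx + 2·t_prop = 57·0.510204 + 2·2.54333 = 34.17 ms.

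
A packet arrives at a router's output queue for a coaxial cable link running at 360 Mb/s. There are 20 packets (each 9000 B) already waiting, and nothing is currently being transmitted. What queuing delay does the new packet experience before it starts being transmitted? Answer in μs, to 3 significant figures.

4000 μs

Each queued packet: L/R = 72000/360000000 = 200 μs.
20 queued → 4000 μs.
Queuing delay = 4000 μs.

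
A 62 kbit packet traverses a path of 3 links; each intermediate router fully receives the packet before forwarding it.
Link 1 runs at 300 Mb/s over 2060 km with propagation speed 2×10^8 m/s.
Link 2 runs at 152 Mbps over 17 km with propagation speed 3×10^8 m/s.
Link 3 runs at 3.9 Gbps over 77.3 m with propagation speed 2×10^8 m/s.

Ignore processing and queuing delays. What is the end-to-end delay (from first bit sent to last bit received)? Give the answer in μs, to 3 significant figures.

11000 μs

L = 62000 bits.
Transmission delays (L/R per hop): 206.667, 407.895, 15.8974 μs; sum = 630.459 μs.
Propagation delays (d/s per hop): 10300, 56.6667, 0.3865 μs; sum = 10357.1 μs.
End-to-end = 11000 μs.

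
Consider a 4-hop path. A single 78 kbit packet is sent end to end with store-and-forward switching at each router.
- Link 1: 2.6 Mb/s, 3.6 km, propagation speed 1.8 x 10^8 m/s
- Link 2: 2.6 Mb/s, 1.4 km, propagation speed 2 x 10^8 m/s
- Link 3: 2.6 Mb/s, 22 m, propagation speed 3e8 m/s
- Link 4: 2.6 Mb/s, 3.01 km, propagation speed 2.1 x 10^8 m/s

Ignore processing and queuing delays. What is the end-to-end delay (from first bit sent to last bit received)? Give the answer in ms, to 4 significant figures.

120.0 ms

L = 78000 bits.
Transmission delay per hop = L/R = 78000/2600000 = 30 ms; 4 hops → 120 ms.
Propagation delays (d/s per hop): 0.02, 0.007, 7.33333e-05, 0.0143333 ms; sum = 0.0414067 ms.
End-to-end = 120.0 ms.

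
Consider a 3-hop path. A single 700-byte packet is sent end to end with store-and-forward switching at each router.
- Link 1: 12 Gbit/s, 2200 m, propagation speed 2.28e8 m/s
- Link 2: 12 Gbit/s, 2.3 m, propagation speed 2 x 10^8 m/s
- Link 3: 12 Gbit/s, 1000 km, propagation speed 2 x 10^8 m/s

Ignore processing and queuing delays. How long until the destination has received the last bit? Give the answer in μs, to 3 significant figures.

L = 700 × 8 = 5600 bits.
Transmission delay per hop = L/R = 5600/12000000000 = 0.466667 μs; 3 hops → 1.4 μs.
Propagation delays (d/s per hop): 9.64912, 0.0115, 5000 μs; sum = 5009.66 μs.
End-to-end = 5010 μs.

5010 μs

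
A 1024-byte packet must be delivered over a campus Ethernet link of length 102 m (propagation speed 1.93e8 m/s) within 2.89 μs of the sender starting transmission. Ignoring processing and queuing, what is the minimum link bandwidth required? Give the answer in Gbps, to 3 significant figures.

3.47 Gbps

L = 8192 bits.
Propagation delay = 102 / 193000000 = 0.528497 μs.
Transmission budget = 2.89 − 0.528497 = 2.3615 μs.
R ≥ L / t_tx = 8192 bits / 2.3615e-06 s = 3.47 Gbps.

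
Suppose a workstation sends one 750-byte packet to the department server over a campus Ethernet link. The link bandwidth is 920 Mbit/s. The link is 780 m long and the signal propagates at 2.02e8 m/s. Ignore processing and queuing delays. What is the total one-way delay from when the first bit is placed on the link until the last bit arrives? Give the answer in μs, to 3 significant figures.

L = 750 × 8 = 6000 bits.
Transmission delay = L/R = 6000 / 920000000 = 6.52174 μs.
Propagation delay = d/s = 780 m / 202000000 m/s = 3.86139 μs.
Total = 10.4 μs.

10.4 μs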